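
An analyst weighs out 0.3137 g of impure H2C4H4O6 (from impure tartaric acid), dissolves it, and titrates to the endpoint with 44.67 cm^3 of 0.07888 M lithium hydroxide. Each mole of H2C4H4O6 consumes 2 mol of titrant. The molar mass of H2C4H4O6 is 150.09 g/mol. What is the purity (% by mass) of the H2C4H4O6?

n(LiOH) = 0.07888 x 0.04467 = 0.003524 mol.
n(H2C4H4O6) = 0.003524 / 2 = 0.001762 mol.
mass of H2C4H4O6 = 0.001762 x 150.09 = 0.2644 g.
% purity = 0.2644 / 0.3137 x 100 = 84.3%.

84.3%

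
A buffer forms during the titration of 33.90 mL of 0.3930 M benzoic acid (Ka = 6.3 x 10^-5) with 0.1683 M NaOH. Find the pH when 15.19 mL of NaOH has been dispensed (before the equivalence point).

3.58

Initial n(C6H5COOH) = 0.3930 x 0.03390 = 0.01332 mol.
n(NaOH) added = 0.1683 x 0.01519 = 0.002556 mol, converting that many moles of C6H5COOH to C6H5COO-.
Remaining n(C6H5COOH) = 0.01077 mol; n(C6H5COO-) = 0.002556 mol.
By Henderson-Hasselbalch, pH = pKa + log([A^-]/[HA]) = 4.20 + log(0.002556/0.01077) = 4.20 + (-0.62) = 3.58.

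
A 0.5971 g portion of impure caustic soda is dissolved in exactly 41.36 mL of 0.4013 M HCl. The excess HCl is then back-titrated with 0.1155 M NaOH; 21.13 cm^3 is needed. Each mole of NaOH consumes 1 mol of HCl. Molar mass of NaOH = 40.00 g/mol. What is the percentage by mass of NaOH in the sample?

Total n(HCl) added = 0.4013 x 0.04136 = 0.01660 mol.
n(NaOH) used = 0.1155 x 0.02113 = 0.002441 mol, which equals the excess n(HCl).
So n(HCl) consumed by the sample = 0.01660 - 0.002441 = 0.01416 mol.
n(NaOH) = 0.01416 / 1 = 0.01416 mol.
mass NaOH = 0.01416 x 40.00 = 0.5663 g, so %NaOH = 0.5663/0.5971 x 100 = 94.8%.

94.8%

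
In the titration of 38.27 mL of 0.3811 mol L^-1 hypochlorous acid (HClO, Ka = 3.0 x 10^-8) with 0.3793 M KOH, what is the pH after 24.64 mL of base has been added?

7.77

Initial n(HClO) = 0.3811 x 0.03827 = 0.01458 mol.
n(KOH) added = 0.3793 x 0.02464 = 0.009346 mol, converting that many moles of HClO to ClO-.
Remaining n(HClO) = 0.005239 mol; n(ClO-) = 0.009346 mol.
By Henderson-Hasselbalch, pH = pKa + log([A^-]/[HA]) = 7.52 + log(0.009346/0.005239) = 7.52 + (+0.25) = 7.77.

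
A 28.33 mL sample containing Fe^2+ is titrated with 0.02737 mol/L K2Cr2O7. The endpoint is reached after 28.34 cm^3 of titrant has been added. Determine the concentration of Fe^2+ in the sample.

n(K2Cr2O7) = 0.02737 x 0.02834 = 0.0007757 mol.
From the balanced equation, 1 mol K2Cr2O7 reacts with 6 mol Fe^2+, so n(Fe^2+) = 0.0007757 x 6/1 = 0.004654 mol.
[Fe^2+] = 0.004654 / 0.02833 L = 0.164 M.

0.164 M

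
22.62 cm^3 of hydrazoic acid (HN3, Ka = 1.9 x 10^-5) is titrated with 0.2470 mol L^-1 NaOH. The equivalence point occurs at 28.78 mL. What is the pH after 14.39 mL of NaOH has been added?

4.72

14.39 mL is exactly half the equivalence volume (28.78/2), i.e. the half-equivalence point.
There, n(HA) = n(A^-), so pH = pKa = -log(1.9 x 10^-5) = 4.72.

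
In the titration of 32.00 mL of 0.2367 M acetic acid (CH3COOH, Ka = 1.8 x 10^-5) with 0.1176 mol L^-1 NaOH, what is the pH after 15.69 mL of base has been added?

4.25

Initial n(CH3COOH) = 0.2367 x 0.03200 = 0.007574 mol.
n(NaOH) added = 0.1176 x 0.01569 = 0.001845 mol, converting that many moles of CH3COOH to CH3COO-.
Remaining n(CH3COOH) = 0.005729 mol; n(CH3COO-) = 0.001845 mol.
By Henderson-Hasselbalch, pH = pKa + log([A^-]/[HA]) = 4.74 + log(0.001845/0.005729) = 4.74 + (-0.49) = 4.25.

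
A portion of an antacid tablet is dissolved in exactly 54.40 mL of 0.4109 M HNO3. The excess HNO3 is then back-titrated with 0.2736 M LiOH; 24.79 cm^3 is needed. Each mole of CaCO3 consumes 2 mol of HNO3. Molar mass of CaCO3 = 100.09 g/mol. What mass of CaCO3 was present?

Total n(HNO3) added = 0.4109 x 0.05440 = 0.02235 mol.
n(LiOH) used = 0.2736 x 0.02479 = 0.006783 mol, which equals the excess n(HNO3).
So n(HNO3) consumed by the sample = 0.02235 - 0.006783 = 0.01557 mol.
n(CaCO3) = 0.01557 / 2 = 0.007785 mol.
mass = 0.007785 mol x 100.09 g/mol = 0.779 g.

0.779 g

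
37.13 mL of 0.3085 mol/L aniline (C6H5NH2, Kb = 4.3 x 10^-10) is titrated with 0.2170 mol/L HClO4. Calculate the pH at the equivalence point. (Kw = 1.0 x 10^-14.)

2.76

n(C6H5NH2) = 0.3085 x 0.03713 = 0.01145 mol; V(HClO4) at equivalence = 0.01145/0.2170 = 0.05279 L.
At equivalence the base is fully converted to C6H5NH3+; total volume = 0.08992 L, so [C6H5NH3+] = 0.01145/0.08992 = 0.1274 M.
Ka(C6H5NH3+) = Kw/Kb = 1.0e-14 / 4.3 x 10^-10 = 2.33e-5.
[H^+] = sqrt(Ka x [C6H5NH3+]) = sqrt(2.33e-5 x 0.1274) = 0.00172 M.
pH = -log(0.00172) = 2.76.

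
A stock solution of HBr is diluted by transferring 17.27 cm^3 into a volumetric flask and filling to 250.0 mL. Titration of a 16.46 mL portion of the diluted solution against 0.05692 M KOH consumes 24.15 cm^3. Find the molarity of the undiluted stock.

n(KOH) = 0.05692 x 0.02415 = 0.001375 mol.
n(HBr) in the aliquot = 0.001375 mol.
[diluted HBr] = 0.001375 / 0.01646 = 0.08351 M.
Dilution factor = 250.0/17.27 = 14.48, so [stock] = 0.08351 x 14.48 = 1.21 M.

1.21 M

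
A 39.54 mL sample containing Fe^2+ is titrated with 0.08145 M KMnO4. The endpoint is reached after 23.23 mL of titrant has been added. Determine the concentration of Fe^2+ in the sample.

n(KMnO4) = 0.08145 x 0.02323 = 0.001892 mol.
From the balanced equation, 1 mol KMnO4 reacts with 5 mol Fe^2+, so n(Fe^2+) = 0.001892 x 5/1 = 0.009460 mol.
[Fe^2+] = 0.009460 / 0.03954 L = 0.239 M.

0.239 M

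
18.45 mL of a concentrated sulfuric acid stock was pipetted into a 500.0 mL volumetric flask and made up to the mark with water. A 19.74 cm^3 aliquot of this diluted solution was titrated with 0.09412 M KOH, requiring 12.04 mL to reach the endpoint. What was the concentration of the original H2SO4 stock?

0.778 M

n(KOH) = 0.09412 x 0.01204 = 0.001133 mol.
n(H2SO4) in the aliquot = 0.001133 x 1/2 = 0.0005666 mol.
[diluted H2SO4] = 0.0005666 / 0.01974 = 0.02870 M.
Dilution factor = 500.0/18.45 = 27.10, so [stock] = 0.02870 x 27.10 = 0.778 M.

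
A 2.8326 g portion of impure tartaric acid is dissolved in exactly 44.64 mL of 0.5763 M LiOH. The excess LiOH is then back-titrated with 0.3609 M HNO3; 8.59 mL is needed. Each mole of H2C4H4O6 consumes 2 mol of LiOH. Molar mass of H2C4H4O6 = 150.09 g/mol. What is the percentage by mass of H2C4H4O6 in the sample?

Total n(LiOH) added = 0.5763 x 0.04464 = 0.02573 mol.
n(HNO3) used = 0.3609 x 0.008590 = 0.003100 mol, which equals the excess n(LiOH).
So n(LiOH) consumed by the sample = 0.02573 - 0.003100 = 0.02263 mol.
n(H2C4H4O6) = 0.02263 / 2 = 0.01131 mol.
mass H2C4H4O6 = 0.01131 x 150.09 = 1.698 g, so %H2C4H4O6 = 1.698/2.8326 x 100 = 59.9%.

59.9%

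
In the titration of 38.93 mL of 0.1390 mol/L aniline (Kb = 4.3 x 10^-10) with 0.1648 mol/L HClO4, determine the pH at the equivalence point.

2.88

n(C6H5NH2) = 0.1390 x 0.03893 = 0.005411 mol; V(HClO4) at equivalence = 0.005411/0.1648 = 0.03284 L.
At equivalence the base is fully converted to C6H5NH3+; total volume = 0.07177 L, so [C6H5NH3+] = 0.005411/0.07177 = 0.07540 M.
Ka(C6H5NH3+) = Kw/Kb = 1.0e-14 / 4.3 x 10^-10 = 2.33e-5.
[H^+] = sqrt(Ka x [C6H5NH3+]) = sqrt(2.33e-5 x 0.07540) = 0.00132 M.
pH = -log(0.00132) = 2.88.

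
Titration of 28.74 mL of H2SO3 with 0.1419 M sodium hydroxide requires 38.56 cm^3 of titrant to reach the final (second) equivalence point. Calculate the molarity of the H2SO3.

0.0952 M

n(NaOH) = 0.1419 x 0.03856 = 0.005472 mol.
At the final (second) equivalence point, 2 mol OH^- react per mol H2SO3, so n(H2SO3) = 0.005472 / 2 = 0.002736 mol.
[H2SO3] = 0.002736 / 0.02874 L = 0.0952 M.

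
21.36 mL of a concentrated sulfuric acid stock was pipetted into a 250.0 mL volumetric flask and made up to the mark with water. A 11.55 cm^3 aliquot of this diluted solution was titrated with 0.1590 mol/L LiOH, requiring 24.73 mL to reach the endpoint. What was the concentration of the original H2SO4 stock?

n(LiOH) = 0.1590 x 0.02473 = 0.003932 mol.
n(H2SO4) in the aliquot = 0.003932 x 1/2 = 0.001966 mol.
[diluted H2SO4] = 0.001966 / 0.01155 = 0.1702 M.
Dilution factor = 250.0/21.36 = 11.70, so [stock] = 0.1702 x 11.70 = 1.99 M.

1.99 M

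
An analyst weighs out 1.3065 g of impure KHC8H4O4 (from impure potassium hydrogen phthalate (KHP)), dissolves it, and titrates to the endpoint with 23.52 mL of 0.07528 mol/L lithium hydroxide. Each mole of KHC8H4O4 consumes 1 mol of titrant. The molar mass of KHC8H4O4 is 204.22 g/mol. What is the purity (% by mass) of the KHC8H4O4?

n(LiOH) = 0.07528 x 0.02352 = 0.001771 mol.
n(KHC8H4O4) = 0.001771 / 1 = 0.001771 mol.
mass of KHC8H4O4 = 0.001771 x 204.22 = 0.3616 g.
% purity = 0.3616 / 1.3065 x 100 = 27.7%.

27.7%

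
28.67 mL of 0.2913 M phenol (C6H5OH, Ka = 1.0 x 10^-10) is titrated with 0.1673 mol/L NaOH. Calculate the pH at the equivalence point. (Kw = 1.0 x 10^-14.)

11.51

n(C6H5OH) = 0.2913 x 0.02867 = 0.008352 mol; V(NaOH) at equivalence = 0.008352/0.1673 = 0.04992 L.
At equivalence all the acid is converted to C6H5O-; total volume = 0.02867 + 0.04992 = 0.07859 L, so [C6H5O-] = 0.008352/0.07859 = 0.1063 M.
Kb = Kw/Ka = 1.0e-14 / 1.0 x 10^-10 = 0.000100.
[OH^-] = sqrt(Kb x [C6H5O-]) = sqrt(0.000100 x 0.1063) = 0.00326 M.
pOH = 2.49, so pH = 14.00 - 2.49 = 11.51.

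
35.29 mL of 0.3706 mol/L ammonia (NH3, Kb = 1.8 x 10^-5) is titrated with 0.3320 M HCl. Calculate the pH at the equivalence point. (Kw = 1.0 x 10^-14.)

5.01

n(NH3) = 0.3706 x 0.03529 = 0.01308 mol; V(HCl) at equivalence = 0.01308/0.3320 = 0.03939 L.
At equivalence the base is fully converted to NH4+; total volume = 0.07468 L, so [NH4+] = 0.01308/0.07468 = 0.1751 M.
Ka(NH4+) = Kw/Kb = 1.0e-14 / 1.8 x 10^-5 = 5.56e-10.
[H^+] = sqrt(Ka x [NH4+]) = sqrt(5.56e-10 x 0.1751) = 9.86e-6 M.
pH = -log(9.86e-6) = 5.01.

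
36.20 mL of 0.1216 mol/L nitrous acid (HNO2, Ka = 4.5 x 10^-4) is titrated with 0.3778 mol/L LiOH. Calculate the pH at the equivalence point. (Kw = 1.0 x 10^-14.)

8.16

n(HNO2) = 0.1216 x 0.03620 = 0.004402 mol; V(LiOH) at equivalence = 0.004402/0.3778 = 0.01165 L.
At equivalence all the acid is converted to NO2-; total volume = 0.03620 + 0.01165 = 0.04785 L, so [NO2-] = 0.004402/0.04785 = 0.09199 M.
Kb = Kw/Ka = 1.0e-14 / 4.5 x 10^-4 = 2.22e-11.
[OH^-] = sqrt(Kb x [NO2-]) = sqrt(2.22e-11 x 0.09199) = 1.43e-6 M.
pOH = 5.84, so pH = 14.00 - 5.84 = 8.16.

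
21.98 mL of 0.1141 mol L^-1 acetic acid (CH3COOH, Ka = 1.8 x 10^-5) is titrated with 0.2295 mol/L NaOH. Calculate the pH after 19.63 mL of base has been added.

n(acid) = 0.1141 x 0.02198 = 0.002508 mol; n(NaOH) added = 0.2295 x 0.01963 = 0.004505 mol.
Base is in excess by 0.004505 - 0.002508 = 0.001997 mol in a total volume of 0.04161 L.
[OH^-] = 0.001997/0.04161 = 0.04800 M, so pOH = 1.32 and pH = 14.00 - 1.32 = 12.68.

12.68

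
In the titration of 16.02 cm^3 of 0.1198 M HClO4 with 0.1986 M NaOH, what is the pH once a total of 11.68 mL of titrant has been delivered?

n(acid) = 0.1198 x 0.01602 = 0.001919 mol; n(NaOH) added = 0.1986 x 0.01168 = 0.002320 mol.
Base is in excess by 0.002320 - 0.001919 = 0.0004005 mol in a total volume of 0.02770 L.
[OH^-] = 0.0004005/0.02770 = 0.01446 M, so pOH = 1.84 and pH = 14.00 - 1.84 = 12.16.

12.16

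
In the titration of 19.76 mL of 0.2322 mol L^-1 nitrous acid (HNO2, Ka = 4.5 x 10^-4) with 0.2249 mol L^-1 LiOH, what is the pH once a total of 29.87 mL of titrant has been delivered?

12.63

n(acid) = 0.2322 x 0.01976 = 0.004588 mol; n(LiOH) added = 0.2249 x 0.02987 = 0.006718 mol.
Base is in excess by 0.006718 - 0.004588 = 0.002129 mol in a total volume of 0.04963 L.
[OH^-] = 0.002129/0.04963 = 0.04291 M, so pOH = 1.37 and pH = 14.00 - 1.37 = 12.63.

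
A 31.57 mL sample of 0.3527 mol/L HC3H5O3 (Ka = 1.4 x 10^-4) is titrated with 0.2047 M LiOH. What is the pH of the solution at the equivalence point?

n(HC3H5O3) = 0.3527 x 0.03157 = 0.01113 mol; V(LiOH) at equivalence = 0.01113/0.2047 = 0.05440 L.
At equivalence all the acid is converted to C3H5O3-; total volume = 0.03157 + 0.05440 = 0.08597 L, so [C3H5O3-] = 0.01113/0.08597 = 0.1295 M.
Kb = Kw/Ka = 1.0e-14 / 1.4 x 10^-4 = 7.14e-11.
[OH^-] = sqrt(Kb x [C3H5O3-]) = sqrt(7.14e-11 x 0.1295) = 3.04e-6 M.
pOH = 5.52, so pH = 14.00 - 5.52 = 8.48.

8.48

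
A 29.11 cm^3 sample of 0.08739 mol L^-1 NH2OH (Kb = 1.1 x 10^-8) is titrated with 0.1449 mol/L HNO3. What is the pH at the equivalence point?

3.65

n(NH2OH) = 0.08739 x 0.02911 = 0.002544 mol; V(HNO3) at equivalence = 0.002544/0.1449 = 0.01756 L.
At equivalence the base is fully converted to NH3OH+; total volume = 0.04667 L, so [NH3OH+] = 0.002544/0.04667 = 0.05451 M.
Ka(NH3OH+) = Kw/Kb = 1.0e-14 / 1.1 x 10^-8 = 9.09e-7.
[H^+] = sqrt(Ka x [NH3OH+]) = sqrt(9.09e-7 x 0.05451) = 0.000223 M.
pH = -log(0.000223) = 3.65.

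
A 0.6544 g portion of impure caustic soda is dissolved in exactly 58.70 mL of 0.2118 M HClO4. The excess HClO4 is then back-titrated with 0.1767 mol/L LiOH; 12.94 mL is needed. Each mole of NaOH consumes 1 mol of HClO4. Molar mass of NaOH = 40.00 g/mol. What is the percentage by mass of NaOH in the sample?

62.0%

Total n(HClO4) added = 0.2118 x 0.05870 = 0.01243 mol.
n(LiOH) used = 0.1767 x 0.01294 = 0.002286 mol, which equals the excess n(HClO4).
So n(HClO4) consumed by the sample = 0.01243 - 0.002286 = 0.01015 mol.
n(NaOH) = 0.01015 / 1 = 0.01015 mol.
mass NaOH = 0.01015 x 40.00 = 0.4058 g, so %NaOH = 0.4058/0.6544 x 100 = 62.0%.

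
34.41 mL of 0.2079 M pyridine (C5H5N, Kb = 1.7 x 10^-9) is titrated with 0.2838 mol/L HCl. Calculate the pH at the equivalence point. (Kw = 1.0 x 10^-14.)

n(C5H5N) = 0.2079 x 0.03441 = 0.007154 mol; V(HCl) at equivalence = 0.007154/0.2838 = 0.02521 L.
At equivalence the base is fully converted to C5H5NH+; total volume = 0.05962 L, so [C5H5NH+] = 0.007154/0.05962 = 0.1200 M.
Ka(C5H5NH+) = Kw/Kb = 1.0e-14 / 1.7 x 10^-9 = 5.88e-6.
[H^+] = sqrt(Ka x [C5H5NH+]) = sqrt(5.88e-6 x 0.1200) = 0.000840 M.
pH = -log(0.000840) = 3.08.

3.08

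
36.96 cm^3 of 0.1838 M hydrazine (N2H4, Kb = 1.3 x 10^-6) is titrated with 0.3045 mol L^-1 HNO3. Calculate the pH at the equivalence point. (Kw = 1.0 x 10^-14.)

4.53

n(N2H4) = 0.1838 x 0.03696 = 0.006793 mol; V(HNO3) at equivalence = 0.006793/0.3045 = 0.02231 L.
At equivalence the base is fully converted to N2H5+; total volume = 0.05927 L, so [N2H5+] = 0.006793/0.05927 = 0.1146 M.
Ka(N2H5+) = Kw/Kb = 1.0e-14 / 1.3 x 10^-6 = 7.69e-9.
[H^+] = sqrt(Ka x [N2H5+]) = sqrt(7.69e-9 x 0.1146) = 2.97e-5 M.
pH = -log(2.97e-5) = 4.53.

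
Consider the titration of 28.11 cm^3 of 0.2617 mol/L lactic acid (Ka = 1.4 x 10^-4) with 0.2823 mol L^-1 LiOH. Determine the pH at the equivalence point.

n(HC3H5O3) = 0.2617 x 0.02811 = 0.007356 mol; V(LiOH) at equivalence = 0.007356/0.2823 = 0.02606 L.
At equivalence all the acid is converted to C3H5O3-; total volume = 0.02811 + 0.02606 = 0.05417 L, so [C3H5O3-] = 0.007356/0.05417 = 0.1358 M.
Kb = Kw/Ka = 1.0e-14 / 1.4 x 10^-4 = 7.14e-11.
[OH^-] = sqrt(Kb x [C3H5O3-]) = sqrt(7.14e-11 x 0.1358) = 3.11e-6 M.
pOH = 5.51, so pH = 14.00 - 5.51 = 8.49.

8.49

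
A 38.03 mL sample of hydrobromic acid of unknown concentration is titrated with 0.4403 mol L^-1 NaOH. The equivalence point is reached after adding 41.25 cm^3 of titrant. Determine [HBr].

n(NaOH) delivered = 0.4403 x 0.04125 = 0.01816 mol.
For a 1:1 reaction, n(HBr) = 0.01816 mol.
[HBr] = 0.01816 mol / 0.03803 L = 0.478 M.

0.478 M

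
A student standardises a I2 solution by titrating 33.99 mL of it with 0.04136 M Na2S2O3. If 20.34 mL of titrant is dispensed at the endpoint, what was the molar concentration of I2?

0.0124 M

n(Na2S2O3) = 0.04136 x 0.02034 = 0.0008413 mol.
From the balanced equation, 2 mol Na2S2O3 reacts with 1 mol I2, so n(I2) = 0.0008413 x 1/2 = 0.0004206 mol.
[I2] = 0.0004206 / 0.03399 L = 0.0124 M.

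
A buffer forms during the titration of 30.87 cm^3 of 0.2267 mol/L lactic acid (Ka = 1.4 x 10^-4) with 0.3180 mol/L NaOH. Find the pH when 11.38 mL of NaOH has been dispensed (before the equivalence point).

Initial n(HC3H5O3) = 0.2267 x 0.03087 = 0.006998 mol.
n(NaOH) added = 0.3180 x 0.01138 = 0.003619 mol, converting that many moles of HC3H5O3 to C3H5O3-.
Remaining n(HC3H5O3) = 0.003379 mol; n(C3H5O3-) = 0.003619 mol.
By Henderson-Hasselbalch, pH = pKa + log([A^-]/[HA]) = 3.85 + log(0.003619/0.003379) = 3.85 + (+0.03) = 3.88.

3.88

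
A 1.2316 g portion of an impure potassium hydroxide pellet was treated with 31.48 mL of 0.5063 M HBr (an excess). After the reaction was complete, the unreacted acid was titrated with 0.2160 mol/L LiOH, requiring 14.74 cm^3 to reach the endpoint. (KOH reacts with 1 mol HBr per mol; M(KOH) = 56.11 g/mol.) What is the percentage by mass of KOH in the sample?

Total n(HBr) added = 0.5063 x 0.03148 = 0.01594 mol.
n(LiOH) used = 0.2160 x 0.01474 = 0.003184 mol, which equals the excess n(HBr).
So n(HBr) consumed by the sample = 0.01594 - 0.003184 = 0.01275 mol.
n(KOH) = 0.01275 / 1 = 0.01275 mol.
mass KOH = 0.01275 x 56.11 = 0.7157 g, so %KOH = 0.7157/1.2316 x 100 = 58.1%.

58.1%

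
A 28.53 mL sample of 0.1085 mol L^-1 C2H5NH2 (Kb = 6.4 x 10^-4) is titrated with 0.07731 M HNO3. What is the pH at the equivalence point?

6.08

n(C2H5NH2) = 0.1085 x 0.02853 = 0.003096 mol; V(HNO3) at equivalence = 0.003096/0.07731 = 0.04004 L.
At equivalence the base is fully converted to C2H5NH3+; total volume = 0.06857 L, so [C2H5NH3+] = 0.003096/0.06857 = 0.04514 M.
Ka(C2H5NH3+) = Kw/Kb = 1.0e-14 / 6.4 x 10^-4 = 1.56e-11.
[H^+] = sqrt(Ka x [C2H5NH3+]) = sqrt(1.56e-11 x 0.04514) = 8.40e-7 M.
pH = -log(8.40e-7) = 6.08.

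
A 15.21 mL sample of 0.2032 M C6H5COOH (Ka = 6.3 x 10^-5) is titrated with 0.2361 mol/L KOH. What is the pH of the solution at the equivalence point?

n(C6H5COOH) = 0.2032 x 0.01521 = 0.003091 mol; V(KOH) at equivalence = 0.003091/0.2361 = 0.01309 L.
At equivalence all the acid is converted to C6H5COO-; total volume = 0.01521 + 0.01309 = 0.02830 L, so [C6H5COO-] = 0.003091/0.02830 = 0.1092 M.
Kb = Kw/Ka = 1.0e-14 / 6.3 x 10^-5 = 1.59e-10.
[OH^-] = sqrt(Kb x [C6H5COO-]) = sqrt(1.59e-10 x 0.1092) = 4.16e-6 M.
pOH = 5.38, so pH = 14.00 - 5.38 = 8.62.

8.62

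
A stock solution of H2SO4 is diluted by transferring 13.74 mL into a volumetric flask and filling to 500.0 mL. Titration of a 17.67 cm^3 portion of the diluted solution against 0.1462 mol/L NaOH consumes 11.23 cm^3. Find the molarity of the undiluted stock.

n(NaOH) = 0.1462 x 0.01123 = 0.001642 mol.
n(H2SO4) in the aliquot = 0.001642 x 1/2 = 0.0008209 mol.
[diluted H2SO4] = 0.0008209 / 0.01767 = 0.04646 M.
Dilution factor = 500.0/13.74 = 36.39, so [stock] = 0.04646 x 36.39 = 1.69 M.

1.69 M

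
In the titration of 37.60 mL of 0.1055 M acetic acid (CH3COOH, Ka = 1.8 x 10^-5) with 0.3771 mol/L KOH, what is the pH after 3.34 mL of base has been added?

Initial n(CH3COOH) = 0.1055 x 0.03760 = 0.003967 mol.
n(KOH) added = 0.3771 x 0.003340 = 0.001260 mol, converting that many moles of CH3COOH to CH3COO-.
Remaining n(CH3COOH) = 0.002707 mol; n(CH3COO-) = 0.001260 mol.
By Henderson-Hasselbalch, pH = pKa + log([A^-]/[HA]) = 4.74 + log(0.001260/0.002707) = 4.74 + (-0.33) = 4.41.

4.41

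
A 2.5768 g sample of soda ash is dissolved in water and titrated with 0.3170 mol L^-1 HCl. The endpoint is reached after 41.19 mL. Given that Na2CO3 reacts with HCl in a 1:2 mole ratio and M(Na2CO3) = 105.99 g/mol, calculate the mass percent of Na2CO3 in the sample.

n(HCl) = 0.3170 x 0.04119 = 0.01306 mol.
n(Na2CO3) = 0.01306 / 2 = 0.006529 mol.
mass of Na2CO3 = 0.006529 x 105.99 = 0.6920 g.
% purity = 0.6920 / 2.5768 x 100 = 26.9%.

26.9%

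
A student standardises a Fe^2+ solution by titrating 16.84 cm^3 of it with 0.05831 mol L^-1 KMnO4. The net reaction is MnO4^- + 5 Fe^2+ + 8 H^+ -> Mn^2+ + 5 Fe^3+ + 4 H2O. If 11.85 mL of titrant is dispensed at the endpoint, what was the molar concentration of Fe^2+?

0.205 M

n(KMnO4) = 0.05831 x 0.01185 = 0.0006910 mol.
From the balanced equation, 1 mol KMnO4 reacts with 5 mol Fe^2+, so n(Fe^2+) = 0.0006910 x 5/1 = 0.003455 mol.
[Fe^2+] = 0.003455 / 0.01684 L = 0.205 M.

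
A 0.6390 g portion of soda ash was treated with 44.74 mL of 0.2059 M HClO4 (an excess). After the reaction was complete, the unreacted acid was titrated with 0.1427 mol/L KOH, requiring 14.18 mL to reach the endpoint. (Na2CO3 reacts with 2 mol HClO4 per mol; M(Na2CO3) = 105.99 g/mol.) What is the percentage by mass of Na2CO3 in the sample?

59.6%

Total n(HClO4) added = 0.2059 x 0.04474 = 0.009212 mol.
n(KOH) used = 0.1427 x 0.01418 = 0.002023 mol, which equals the excess n(HClO4).
So n(HClO4) consumed by the sample = 0.009212 - 0.002023 = 0.007188 mol.
n(Na2CO3) = 0.007188 / 2 = 0.003594 mol.
mass Na2CO3 = 0.003594 x 105.99 = 0.3810 g, so %Na2CO3 = 0.3810/0.6390 x 100 = 59.6%.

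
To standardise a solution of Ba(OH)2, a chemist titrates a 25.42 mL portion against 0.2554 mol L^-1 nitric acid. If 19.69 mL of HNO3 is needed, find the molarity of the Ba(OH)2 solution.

n(HNO3) delivered = 0.2554 x 0.01969 = 0.005029 mol.
The reaction is 1 Ba(OH)2 + 2 HNO3, so n(Ba(OH)2) = 0.005029 x 1/2 = 0.002514 mol.
[Ba(OH)2] = 0.002514 mol / 0.02542 L = 0.0989 M.

0.0989 M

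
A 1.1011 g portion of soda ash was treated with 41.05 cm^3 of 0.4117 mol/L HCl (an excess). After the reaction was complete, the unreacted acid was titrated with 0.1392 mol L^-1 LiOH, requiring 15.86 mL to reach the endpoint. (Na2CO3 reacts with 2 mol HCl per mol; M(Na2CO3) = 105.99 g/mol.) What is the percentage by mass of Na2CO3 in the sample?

70.7%

Total n(HCl) added = 0.4117 x 0.04105 = 0.01690 mol.
n(LiOH) used = 0.1392 x 0.01586 = 0.002208 mol, which equals the excess n(HCl).
So n(HCl) consumed by the sample = 0.01690 - 0.002208 = 0.01469 mol.
n(Na2CO3) = 0.01469 / 2 = 0.007346 mol.
mass Na2CO3 = 0.007346 x 105.99 = 0.7786 g, so %Na2CO3 = 0.7786/1.1011 x 100 = 70.7%.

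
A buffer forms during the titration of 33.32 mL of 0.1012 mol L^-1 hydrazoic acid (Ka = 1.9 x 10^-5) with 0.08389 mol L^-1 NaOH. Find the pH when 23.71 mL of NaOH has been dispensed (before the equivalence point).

Initial n(HN3) = 0.1012 x 0.03332 = 0.003372 mol.
n(NaOH) added = 0.08389 x 0.02371 = 0.001989 mol, converting that many moles of HN3 to N3-.
Remaining n(HN3) = 0.001383 mol; n(N3-) = 0.001989 mol.
By Henderson-Hasselbalch, pH = pKa + log([A^-]/[HA]) = 4.72 + log(0.001989/0.001383) = 4.72 + (+0.16) = 4.88.

4.88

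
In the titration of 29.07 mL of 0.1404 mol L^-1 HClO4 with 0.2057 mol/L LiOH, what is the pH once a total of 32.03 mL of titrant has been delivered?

12.61

n(acid) = 0.1404 x 0.02907 = 0.004081 mol; n(LiOH) added = 0.2057 x 0.03203 = 0.006589 mol.
Base is in excess by 0.006589 - 0.004081 = 0.002507 mol in a total volume of 0.06110 L.
[OH^-] = 0.002507/0.06110 = 0.04103 M, so pOH = 1.39 and pH = 14.00 - 1.39 = 12.61.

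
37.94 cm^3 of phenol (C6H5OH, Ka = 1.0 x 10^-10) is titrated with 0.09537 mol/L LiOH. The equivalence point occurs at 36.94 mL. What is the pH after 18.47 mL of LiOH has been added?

10.00

18.47 mL is exactly half the equivalence volume (36.94/2), i.e. the half-equivalence point.
There, n(HA) = n(A^-), so pH = pKa = -log(1.0 x 10^-10) = 10.00.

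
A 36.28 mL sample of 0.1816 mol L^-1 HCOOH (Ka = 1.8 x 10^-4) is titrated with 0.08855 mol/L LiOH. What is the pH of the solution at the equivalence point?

8.26

n(HCOOH) = 0.1816 x 0.03628 = 0.006588 mol; V(LiOH) at equivalence = 0.006588/0.08855 = 0.07440 L.
At equivalence all the acid is converted to HCOO-; total volume = 0.03628 + 0.07440 = 0.1107 L, so [HCOO-] = 0.006588/0.1107 = 0.05953 M.
Kb = Kw/Ka = 1.0e-14 / 1.8 x 10^-4 = 5.56e-11.
[OH^-] = sqrt(Kb x [HCOO-]) = sqrt(5.56e-11 x 0.05953) = 1.82e-6 M.
pOH = 5.74, so pH = 14.00 - 5.74 = 8.26.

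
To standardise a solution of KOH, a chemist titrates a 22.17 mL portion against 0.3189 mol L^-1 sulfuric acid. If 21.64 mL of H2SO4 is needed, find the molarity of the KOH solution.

n(H2SO4) delivered = 0.3189 x 0.02164 = 0.006901 mol.
The reaction is 2 KOH + 1 H2SO4, so n(KOH) = 0.006901 x 2/1 = 0.01380 mol.
[KOH] = 0.01380 mol / 0.02217 L = 0.623 M.

0.623 M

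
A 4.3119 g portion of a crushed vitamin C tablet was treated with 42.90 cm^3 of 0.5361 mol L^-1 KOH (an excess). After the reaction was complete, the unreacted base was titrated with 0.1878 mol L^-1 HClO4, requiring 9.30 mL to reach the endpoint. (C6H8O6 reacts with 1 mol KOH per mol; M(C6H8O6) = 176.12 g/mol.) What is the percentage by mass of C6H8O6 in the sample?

Total n(KOH) added = 0.5361 x 0.04290 = 0.02300 mol.
n(HClO4) used = 0.1878 x 0.009300 = 0.001747 mol, which equals the excess n(KOH).
So n(KOH) consumed by the sample = 0.02300 - 0.001747 = 0.02125 mol.
n(C6H8O6) = 0.02125 / 1 = 0.02125 mol.
mass C6H8O6 = 0.02125 x 176.12 = 3.743 g, so %C6H8O6 = 3.743/4.3119 x 100 = 86.8%.

86.8%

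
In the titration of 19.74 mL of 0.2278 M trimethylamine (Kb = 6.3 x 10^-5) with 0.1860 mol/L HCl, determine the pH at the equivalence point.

n((CH3)3N) = 0.2278 x 0.01974 = 0.004497 mol; V(HCl) at equivalence = 0.004497/0.1860 = 0.02418 L.
At equivalence the base is fully converted to (CH3)3NH+; total volume = 0.04392 L, so [(CH3)3NH+] = 0.004497/0.04392 = 0.1024 M.
Ka((CH3)3NH+) = Kw/Kb = 1.0e-14 / 6.3 x 10^-5 = 1.59e-10.
[H^+] = sqrt(Ka x [(CH3)3NH+]) = sqrt(1.59e-10 x 0.1024) = 4.03e-6 M.
pH = -log(4.03e-6) = 5.39.

5.39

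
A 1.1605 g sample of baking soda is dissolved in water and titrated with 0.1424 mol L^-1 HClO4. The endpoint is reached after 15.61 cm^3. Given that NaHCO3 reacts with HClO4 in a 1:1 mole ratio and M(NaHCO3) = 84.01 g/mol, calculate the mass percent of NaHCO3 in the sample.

16.1%

n(HClO4) = 0.1424 x 0.01561 = 0.002223 mol.
n(NaHCO3) = 0.002223 / 1 = 0.002223 mol.
mass of NaHCO3 = 0.002223 x 84.01 = 0.1867 g.
% purity = 0.1867 / 1.1605 x 100 = 16.1%.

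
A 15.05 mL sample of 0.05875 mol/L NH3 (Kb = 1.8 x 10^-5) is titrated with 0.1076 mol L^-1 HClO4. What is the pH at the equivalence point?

n(NH3) = 0.05875 x 0.01505 = 0.0008842 mol; V(HClO4) at equivalence = 0.0008842/0.1076 = 0.008217 L.
At equivalence the base is fully converted to NH4+; total volume = 0.02327 L, so [NH4+] = 0.0008842/0.02327 = 0.03800 M.
Ka(NH4+) = Kw/Kb = 1.0e-14 / 1.8 x 10^-5 = 5.56e-10.
[H^+] = sqrt(Ka x [NH4+]) = sqrt(5.56e-10 x 0.03800) = 4.59e-6 M.
pH = -log(4.59e-6) = 5.34.

5.34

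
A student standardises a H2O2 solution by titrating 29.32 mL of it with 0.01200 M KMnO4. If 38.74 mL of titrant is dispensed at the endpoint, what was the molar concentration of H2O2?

n(KMnO4) = 0.01200 x 0.03874 = 0.0004649 mol.
From the balanced equation, 2 mol KMnO4 reacts with 5 mol H2O2, so n(H2O2) = 0.0004649 x 5/2 = 0.001162 mol.
[H2O2] = 0.001162 / 0.02932 L = 0.0396 M.

0.0396 M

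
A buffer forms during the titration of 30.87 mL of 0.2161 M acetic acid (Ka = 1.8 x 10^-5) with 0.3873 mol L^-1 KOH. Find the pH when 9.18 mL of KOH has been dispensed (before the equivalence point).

4.80

Initial n(CH3COOH) = 0.2161 x 0.03087 = 0.006671 mol.
n(KOH) added = 0.3873 x 0.009180 = 0.003555 mol, converting that many moles of CH3COOH to CH3COO-.
Remaining n(CH3COOH) = 0.003116 mol; n(CH3COO-) = 0.003555 mol.
By Henderson-Hasselbalch, pH = pKa + log([A^-]/[HA]) = 4.74 + log(0.003555/0.003116) = 4.74 + (+0.06) = 4.80.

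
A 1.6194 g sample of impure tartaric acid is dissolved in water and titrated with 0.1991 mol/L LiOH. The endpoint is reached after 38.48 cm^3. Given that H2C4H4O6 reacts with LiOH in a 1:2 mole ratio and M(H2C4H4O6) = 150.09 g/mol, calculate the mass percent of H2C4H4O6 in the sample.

35.5%

n(LiOH) = 0.1991 x 0.03848 = 0.007661 mol.
n(H2C4H4O6) = 0.007661 / 2 = 0.003831 mol.
mass of H2C4H4O6 = 0.003831 x 150.09 = 0.5749 g.
% purity = 0.5749 / 1.6194 x 100 = 35.5%.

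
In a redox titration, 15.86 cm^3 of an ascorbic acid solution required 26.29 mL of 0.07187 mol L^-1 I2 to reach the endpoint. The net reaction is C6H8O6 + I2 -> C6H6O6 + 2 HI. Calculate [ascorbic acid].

0.119 M

n(I2) = 0.07187 x 0.02629 = 0.001889 mol.
From the balanced equation, 1 mol I2 reacts with 1 mol ascorbic acid, so n(ascorbic acid) = 0.001889 x 1/1 = 0.001889 mol.
[ascorbic acid] = 0.001889 / 0.01586 L = 0.119 M.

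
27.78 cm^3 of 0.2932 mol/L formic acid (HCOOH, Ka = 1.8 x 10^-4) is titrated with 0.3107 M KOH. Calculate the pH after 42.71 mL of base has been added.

12.86

n(acid) = 0.2932 x 0.02778 = 0.008145 mol; n(KOH) added = 0.3107 x 0.04271 = 0.01327 mol.
Base is in excess by 0.01327 - 0.008145 = 0.005125 mol in a total volume of 0.07049 L.
[OH^-] = 0.005125/0.07049 = 0.07270 M, so pOH = 1.14 and pH = 14.00 - 1.14 = 12.86.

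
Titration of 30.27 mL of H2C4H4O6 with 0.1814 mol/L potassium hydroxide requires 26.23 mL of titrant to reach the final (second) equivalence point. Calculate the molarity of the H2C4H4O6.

0.0786 M

n(KOH) = 0.1814 x 0.02623 = 0.004758 mol.
At the final (second) equivalence point, 2 mol OH^- react per mol H2C4H4O6, so n(H2C4H4O6) = 0.004758 / 2 = 0.002379 mol.
[H2C4H4O6] = 0.002379 / 0.03027 L = 0.0786 M.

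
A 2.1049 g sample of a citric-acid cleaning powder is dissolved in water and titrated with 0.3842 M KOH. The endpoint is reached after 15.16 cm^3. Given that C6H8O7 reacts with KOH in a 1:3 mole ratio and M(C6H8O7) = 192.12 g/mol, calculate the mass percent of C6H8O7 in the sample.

17.7%

n(KOH) = 0.3842 x 0.01516 = 0.005824 mol.
n(C6H8O7) = 0.005824 / 3 = 0.001941 mol.
mass of C6H8O7 = 0.001941 x 192.12 = 0.3730 g.
% purity = 0.3730 / 2.1049 x 100 = 17.7%.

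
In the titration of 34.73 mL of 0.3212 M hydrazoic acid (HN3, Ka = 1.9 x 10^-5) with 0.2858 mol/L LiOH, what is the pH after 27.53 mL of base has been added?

Initial n(HN3) = 0.3212 x 0.03473 = 0.01116 mol.
n(LiOH) added = 0.2858 x 0.02753 = 0.007868 mol, converting that many moles of HN3 to N3-.
Remaining n(HN3) = 0.003287 mol; n(N3-) = 0.007868 mol.
By Henderson-Hasselbalch, pH = pKa + log([A^-]/[HA]) = 4.72 + log(0.007868/0.003287) = 4.72 + (+0.38) = 5.10.

5.10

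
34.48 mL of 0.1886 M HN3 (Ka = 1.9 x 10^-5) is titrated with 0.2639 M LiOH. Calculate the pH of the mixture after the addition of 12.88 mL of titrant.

Initial n(HN3) = 0.1886 x 0.03448 = 0.006503 mol.
n(LiOH) added = 0.2639 x 0.01288 = 0.003399 mol, converting that many moles of HN3 to N3-.
Remaining n(HN3) = 0.003104 mol; n(N3-) = 0.003399 mol.
By Henderson-Hasselbalch, pH = pKa + log([A^-]/[HA]) = 4.72 + log(0.003399/0.003104) = 4.72 + (+0.04) = 4.76.

4.76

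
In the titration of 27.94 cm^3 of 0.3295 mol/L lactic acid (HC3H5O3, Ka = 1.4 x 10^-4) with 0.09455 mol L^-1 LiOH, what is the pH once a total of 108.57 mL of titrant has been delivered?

11.89

n(acid) = 0.3295 x 0.02794 = 0.009206 mol; n(LiOH) added = 0.09455 x 0.1086 = 0.01027 mol.
Base is in excess by 0.01027 - 0.009206 = 0.001059 mol in a total volume of 0.1365 L.
[OH^-] = 0.001059/0.1365 = 0.007758 M, so pOH = 2.11 and pH = 14.00 - 2.11 = 11.89.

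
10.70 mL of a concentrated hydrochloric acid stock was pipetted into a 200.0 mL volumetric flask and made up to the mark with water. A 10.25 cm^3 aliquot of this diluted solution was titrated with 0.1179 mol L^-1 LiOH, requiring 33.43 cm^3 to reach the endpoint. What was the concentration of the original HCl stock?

n(LiOH) = 0.1179 x 0.03343 = 0.003941 mol.
n(HCl) in the aliquot = 0.003941 mol.
[diluted HCl] = 0.003941 / 0.01025 = 0.3845 M.
Dilution factor = 200.0/10.70 = 18.69, so [stock] = 0.3845 x 18.69 = 7.19 M.

7.19 M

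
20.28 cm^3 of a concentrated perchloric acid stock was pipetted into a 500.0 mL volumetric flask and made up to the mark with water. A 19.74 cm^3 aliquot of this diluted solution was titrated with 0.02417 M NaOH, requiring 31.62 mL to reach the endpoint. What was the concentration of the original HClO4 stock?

n(NaOH) = 0.02417 x 0.03162 = 0.0007643 mol.
n(HClO4) in the aliquot = 0.0007643 mol.
[diluted HClO4] = 0.0007643 / 0.01974 = 0.03872 M.
Dilution factor = 500.0/20.28 = 24.65, so [stock] = 0.03872 x 24.65 = 0.955 M.

0.955 M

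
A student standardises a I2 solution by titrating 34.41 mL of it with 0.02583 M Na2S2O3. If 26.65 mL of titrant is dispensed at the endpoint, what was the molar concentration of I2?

n(Na2S2O3) = 0.02583 x 0.02665 = 0.0006884 mol.
From the balanced equation, 2 mol Na2S2O3 reacts with 1 mol I2, so n(I2) = 0.0006884 x 1/2 = 0.0003442 mol.
[I2] = 0.0003442 / 0.03441 L = 0.0100 M.

0.0100 M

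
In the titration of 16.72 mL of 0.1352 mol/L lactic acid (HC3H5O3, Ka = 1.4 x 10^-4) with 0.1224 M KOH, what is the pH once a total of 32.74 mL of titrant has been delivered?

12.55

n(acid) = 0.1352 x 0.01672 = 0.002261 mol; n(KOH) added = 0.1224 x 0.03274 = 0.004007 mol.
Base is in excess by 0.004007 - 0.002261 = 0.001747 mol in a total volume of 0.04946 L.
[OH^-] = 0.001747/0.04946 = 0.03532 M, so pOH = 1.45 and pH = 14.00 - 1.45 = 12.55.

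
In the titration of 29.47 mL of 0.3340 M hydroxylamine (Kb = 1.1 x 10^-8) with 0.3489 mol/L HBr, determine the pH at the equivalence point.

3.40

n(NH2OH) = 0.3340 x 0.02947 = 0.009843 mol; V(HBr) at equivalence = 0.009843/0.3489 = 0.02821 L.
At equivalence the base is fully converted to NH3OH+; total volume = 0.05768 L, so [NH3OH+] = 0.009843/0.05768 = 0.1706 M.
Ka(NH3OH+) = Kw/Kb = 1.0e-14 / 1.1 x 10^-8 = 9.09e-7.
[H^+] = sqrt(Ka x [NH3OH+]) = sqrt(9.09e-7 x 0.1706) = 0.000394 M.
pH = -log(0.000394) = 3.40.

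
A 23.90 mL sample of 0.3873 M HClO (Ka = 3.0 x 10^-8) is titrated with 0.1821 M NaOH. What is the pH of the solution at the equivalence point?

n(HClO) = 0.3873 x 0.02390 = 0.009256 mol; V(NaOH) at equivalence = 0.009256/0.1821 = 0.05083 L.
At equivalence all the acid is converted to ClO-; total volume = 0.02390 + 0.05083 = 0.07473 L, so [ClO-] = 0.009256/0.07473 = 0.1239 M.
Kb = Kw/Ka = 1.0e-14 / 3.0 x 10^-8 = 3.33e-7.
[OH^-] = sqrt(Kb x [ClO-]) = sqrt(3.33e-7 x 0.1239) = 0.000203 M.
pOH = 3.69, so pH = 14.00 - 3.69 = 10.31.

10.31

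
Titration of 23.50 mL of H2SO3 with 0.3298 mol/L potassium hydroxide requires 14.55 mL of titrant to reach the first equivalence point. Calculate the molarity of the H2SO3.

0.204 M

n(KOH) = 0.3298 x 0.01455 = 0.004799 mol.
At the first equivalence point, 1 mol OH^- react per mol H2SO3, so n(H2SO3) = 0.004799 / 1 = 0.004799 mol.
[H2SO3] = 0.004799 / 0.02350 L = 0.204 M.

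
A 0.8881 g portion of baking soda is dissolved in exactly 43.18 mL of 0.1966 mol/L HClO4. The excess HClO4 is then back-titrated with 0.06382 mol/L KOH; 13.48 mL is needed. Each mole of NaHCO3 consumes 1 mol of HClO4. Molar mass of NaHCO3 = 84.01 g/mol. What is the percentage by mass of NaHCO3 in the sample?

Total n(HClO4) added = 0.1966 x 0.04318 = 0.008489 mol.
n(KOH) used = 0.06382 x 0.01348 = 0.0008603 mol, which equals the excess n(HClO4).
So n(HClO4) consumed by the sample = 0.008489 - 0.0008603 = 0.007629 mol.
n(NaHCO3) = 0.007629 / 1 = 0.007629 mol.
mass NaHCO3 = 0.007629 x 84.01 = 0.6409 g, so %NaHCO3 = 0.6409/0.8881 x 100 = 72.2%.

72.2%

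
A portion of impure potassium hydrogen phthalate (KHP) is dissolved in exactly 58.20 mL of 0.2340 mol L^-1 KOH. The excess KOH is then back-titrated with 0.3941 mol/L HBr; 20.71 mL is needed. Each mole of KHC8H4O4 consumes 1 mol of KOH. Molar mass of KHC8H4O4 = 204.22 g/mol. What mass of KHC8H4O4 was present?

Total n(KOH) added = 0.2340 x 0.05820 = 0.01362 mol.
n(HBr) used = 0.3941 x 0.02071 = 0.008162 mol, which equals the excess n(KOH).
So n(KOH) consumed by the sample = 0.01362 - 0.008162 = 0.005457 mol.
n(KHC8H4O4) = 0.005457 / 1 = 0.005457 mol.
mass = 0.005457 mol x 204.22 g/mol = 1.11 g.

1.11 g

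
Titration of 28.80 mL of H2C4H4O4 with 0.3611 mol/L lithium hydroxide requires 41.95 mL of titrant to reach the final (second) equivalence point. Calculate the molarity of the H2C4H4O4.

n(LiOH) = 0.3611 x 0.04195 = 0.01515 mol.
At the final (second) equivalence point, 2 mol OH^- react per mol H2C4H4O4, so n(H2C4H4O4) = 0.01515 / 2 = 0.007574 mol.
[H2C4H4O4] = 0.007574 / 0.02880 L = 0.263 M.

0.263 M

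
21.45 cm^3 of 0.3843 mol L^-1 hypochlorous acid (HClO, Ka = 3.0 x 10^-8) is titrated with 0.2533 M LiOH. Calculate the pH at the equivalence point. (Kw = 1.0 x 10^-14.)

10.35

n(HClO) = 0.3843 x 0.02145 = 0.008243 mol; V(LiOH) at equivalence = 0.008243/0.2533 = 0.03254 L.
At equivalence all the acid is converted to ClO-; total volume = 0.02145 + 0.03254 = 0.05399 L, so [ClO-] = 0.008243/0.05399 = 0.1527 M.
Kb = Kw/Ka = 1.0e-14 / 3.0 x 10^-8 = 3.33e-7.
[OH^-] = sqrt(Kb x [ClO-]) = sqrt(3.33e-7 x 0.1527) = 0.000226 M.
pOH = 3.65, so pH = 14.00 - 3.65 = 10.35.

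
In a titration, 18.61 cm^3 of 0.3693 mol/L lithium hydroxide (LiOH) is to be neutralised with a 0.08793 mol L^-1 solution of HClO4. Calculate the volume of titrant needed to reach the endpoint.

78.2 mL

n(LiOH) = 0.3693 mol/L x 0.01861 L = 0.006873 mol.
At equivalence n(HClO4) = n(LiOH) = 0.006873 mol.
V(HClO4) = 0.006873 / 0.08793 = 0.07816 L = 78.2 mL.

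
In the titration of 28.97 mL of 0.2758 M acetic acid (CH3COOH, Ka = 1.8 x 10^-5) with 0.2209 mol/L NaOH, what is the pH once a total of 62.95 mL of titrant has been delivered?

n(acid) = 0.2758 x 0.02897 = 0.007990 mol; n(NaOH) added = 0.2209 x 0.06295 = 0.01391 mol.
Base is in excess by 0.01391 - 0.007990 = 0.005916 mol in a total volume of 0.09192 L.
[OH^-] = 0.005916/0.09192 = 0.06436 M, so pOH = 1.19 and pH = 14.00 - 1.19 = 12.81.

12.81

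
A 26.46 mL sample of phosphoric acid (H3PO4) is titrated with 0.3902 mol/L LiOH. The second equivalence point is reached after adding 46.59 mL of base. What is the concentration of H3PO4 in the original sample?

n(LiOH) = 0.3902 x 0.04659 = 0.01818 mol.
At the second equivalence point, 2 mol OH^- react per mol H3PO4, so n(H3PO4) = 0.01818 / 2 = 0.009090 mol.
[H3PO4] = 0.009090 / 0.02646 L = 0.344 M.

0.344 M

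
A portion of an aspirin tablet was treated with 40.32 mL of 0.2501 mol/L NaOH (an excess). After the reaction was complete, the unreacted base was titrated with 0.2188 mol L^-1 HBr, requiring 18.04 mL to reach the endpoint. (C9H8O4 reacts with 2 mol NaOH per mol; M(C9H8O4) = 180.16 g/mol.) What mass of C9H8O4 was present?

0.553 g

Total n(NaOH) added = 0.2501 x 0.04032 = 0.01008 mol.
n(HBr) used = 0.2188 x 0.01804 = 0.003947 mol, which equals the excess n(NaOH).
So n(NaOH) consumed by the sample = 0.01008 - 0.003947 = 0.006137 mol.
n(C9H8O4) = 0.006137 / 2 = 0.003068 mol.
mass = 0.003068 mol x 180.16 g/mol = 0.553 g.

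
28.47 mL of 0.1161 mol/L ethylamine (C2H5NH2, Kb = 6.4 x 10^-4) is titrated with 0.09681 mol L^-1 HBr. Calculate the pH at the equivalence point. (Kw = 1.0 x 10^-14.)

n(C2H5NH2) = 0.1161 x 0.02847 = 0.003305 mol; V(HBr) at equivalence = 0.003305/0.09681 = 0.03414 L.
At equivalence the base is fully converted to C2H5NH3+; total volume = 0.06261 L, so [C2H5NH3+] = 0.003305/0.06261 = 0.05279 M.
Ka(C2H5NH3+) = Kw/Kb = 1.0e-14 / 6.4 x 10^-4 = 1.56e-11.
[H^+] = sqrt(Ka x [C2H5NH3+]) = sqrt(1.56e-11 x 0.05279) = 9.08e-7 M.
pH = -log(9.08e-7) = 6.04.

6.04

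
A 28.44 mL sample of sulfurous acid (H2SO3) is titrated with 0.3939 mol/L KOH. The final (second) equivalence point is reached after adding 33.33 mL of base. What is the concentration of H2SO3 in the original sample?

n(KOH) = 0.3939 x 0.03333 = 0.01313 mol.
At the final (second) equivalence point, 2 mol OH^- react per mol H2SO3, so n(H2SO3) = 0.01313 / 2 = 0.006564 mol.
[H2SO3] = 0.006564 / 0.02844 L = 0.231 M.

0.231 M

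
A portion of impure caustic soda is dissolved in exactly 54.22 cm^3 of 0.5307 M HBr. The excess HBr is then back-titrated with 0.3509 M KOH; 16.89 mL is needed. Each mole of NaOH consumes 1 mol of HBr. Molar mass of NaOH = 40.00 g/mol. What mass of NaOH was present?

0.914 g

Total n(HBr) added = 0.5307 x 0.05422 = 0.02877 mol.
n(KOH) used = 0.3509 x 0.01689 = 0.005927 mol, which equals the excess n(HBr).
So n(HBr) consumed by the sample = 0.02877 - 0.005927 = 0.02285 mol.
n(NaOH) = 0.02285 / 1 = 0.02285 mol.
mass = 0.02285 mol x 40.00 g/mol = 0.914 g.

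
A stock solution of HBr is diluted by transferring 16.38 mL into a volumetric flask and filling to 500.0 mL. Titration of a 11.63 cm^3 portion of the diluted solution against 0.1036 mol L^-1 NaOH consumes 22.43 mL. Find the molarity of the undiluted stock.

n(NaOH) = 0.1036 x 0.02243 = 0.002324 mol.
n(HBr) in the aliquot = 0.002324 mol.
[diluted HBr] = 0.002324 / 0.01163 = 0.1998 M.
Dilution factor = 500.0/16.38 = 30.53, so [stock] = 0.1998 x 30.53 = 6.10 M.

6.10 M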